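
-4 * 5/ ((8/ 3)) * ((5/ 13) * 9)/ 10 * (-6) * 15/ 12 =2025/ 104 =19.47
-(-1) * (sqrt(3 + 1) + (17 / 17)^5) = 3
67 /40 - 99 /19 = -2687 /760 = -3.54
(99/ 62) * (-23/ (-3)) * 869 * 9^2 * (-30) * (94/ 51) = -25109867970/ 527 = -47646808.29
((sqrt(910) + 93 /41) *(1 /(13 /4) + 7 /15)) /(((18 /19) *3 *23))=88939 /3309930 + 2869 *sqrt(910) /242190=0.38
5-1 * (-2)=7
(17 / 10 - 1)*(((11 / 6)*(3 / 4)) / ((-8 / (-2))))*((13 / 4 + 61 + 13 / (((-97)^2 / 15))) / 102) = 186254761 / 1228439040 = 0.15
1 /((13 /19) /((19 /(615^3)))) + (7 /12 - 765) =-9246105368681 /12095635500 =-764.42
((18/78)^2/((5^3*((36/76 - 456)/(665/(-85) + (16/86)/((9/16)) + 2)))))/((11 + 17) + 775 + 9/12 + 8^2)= 2746412/463912185774375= 0.00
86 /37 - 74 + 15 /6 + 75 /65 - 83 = -145283 /962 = -151.02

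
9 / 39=3 / 13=0.23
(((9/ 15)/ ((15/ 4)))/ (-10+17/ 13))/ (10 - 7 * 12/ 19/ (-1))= -494/ 387025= -0.00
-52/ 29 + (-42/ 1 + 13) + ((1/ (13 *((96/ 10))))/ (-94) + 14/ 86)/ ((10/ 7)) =-30.68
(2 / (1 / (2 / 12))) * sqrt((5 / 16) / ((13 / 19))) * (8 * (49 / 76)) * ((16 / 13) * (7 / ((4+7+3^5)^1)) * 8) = 10976 * sqrt(1235) / 1223391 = 0.32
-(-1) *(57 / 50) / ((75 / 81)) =1539 / 1250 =1.23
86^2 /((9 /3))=7396 /3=2465.33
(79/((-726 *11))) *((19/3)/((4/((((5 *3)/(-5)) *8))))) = 1501/3993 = 0.38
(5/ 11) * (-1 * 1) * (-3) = 15/ 11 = 1.36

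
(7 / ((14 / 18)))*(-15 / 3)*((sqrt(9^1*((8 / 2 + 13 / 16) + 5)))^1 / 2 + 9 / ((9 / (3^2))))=-405 - 135*sqrt(157) / 8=-616.44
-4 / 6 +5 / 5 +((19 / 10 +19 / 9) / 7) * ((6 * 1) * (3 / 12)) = 167 / 140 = 1.19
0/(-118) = 0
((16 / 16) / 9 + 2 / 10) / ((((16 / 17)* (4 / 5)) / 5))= 595 / 288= 2.07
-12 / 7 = -1.71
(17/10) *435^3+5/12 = 1679182655/12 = 139931887.92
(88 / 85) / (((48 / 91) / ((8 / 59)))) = 0.27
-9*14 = -126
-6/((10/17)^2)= -867/50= -17.34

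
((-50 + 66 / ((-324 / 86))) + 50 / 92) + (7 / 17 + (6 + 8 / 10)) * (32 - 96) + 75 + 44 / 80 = -95641771 / 211140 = -452.98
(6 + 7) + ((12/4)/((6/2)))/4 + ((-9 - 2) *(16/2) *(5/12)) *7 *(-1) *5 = 15559/12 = 1296.58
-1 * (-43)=43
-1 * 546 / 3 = -182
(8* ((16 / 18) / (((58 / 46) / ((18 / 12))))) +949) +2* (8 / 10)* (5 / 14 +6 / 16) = 2919032 / 3045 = 958.63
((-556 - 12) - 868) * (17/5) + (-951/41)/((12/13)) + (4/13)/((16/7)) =-26156407/5330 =-4907.39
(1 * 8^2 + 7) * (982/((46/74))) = 2579714/23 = 112161.48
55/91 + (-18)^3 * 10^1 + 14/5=-26534051/455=-58316.60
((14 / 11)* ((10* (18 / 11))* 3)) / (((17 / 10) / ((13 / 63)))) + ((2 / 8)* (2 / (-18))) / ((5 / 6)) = 465943 / 61710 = 7.55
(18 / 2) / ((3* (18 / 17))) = 17 / 6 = 2.83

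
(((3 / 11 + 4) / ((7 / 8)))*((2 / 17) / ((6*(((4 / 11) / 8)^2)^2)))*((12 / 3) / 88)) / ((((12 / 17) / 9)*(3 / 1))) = 90992 / 21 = 4332.95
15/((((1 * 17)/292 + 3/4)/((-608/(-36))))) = 55480/177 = 313.45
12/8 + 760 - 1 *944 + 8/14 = -2547/14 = -181.93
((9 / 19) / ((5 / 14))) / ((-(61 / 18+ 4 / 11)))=-24948 / 70585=-0.35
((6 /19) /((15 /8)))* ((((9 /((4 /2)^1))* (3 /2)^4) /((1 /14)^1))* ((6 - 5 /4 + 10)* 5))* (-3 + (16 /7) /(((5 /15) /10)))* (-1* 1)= -19742049 /76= -259763.80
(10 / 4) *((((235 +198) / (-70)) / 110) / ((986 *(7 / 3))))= -1299 / 21258160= -0.00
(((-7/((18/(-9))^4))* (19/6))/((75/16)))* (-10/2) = 133/90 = 1.48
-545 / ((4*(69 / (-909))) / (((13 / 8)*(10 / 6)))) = 3577925 / 736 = 4861.31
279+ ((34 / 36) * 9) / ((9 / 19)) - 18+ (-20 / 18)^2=45389 / 162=280.18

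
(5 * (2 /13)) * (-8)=-80 /13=-6.15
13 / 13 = 1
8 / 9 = 0.89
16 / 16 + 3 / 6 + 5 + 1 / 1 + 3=21 / 2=10.50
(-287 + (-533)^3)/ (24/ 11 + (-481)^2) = -1665616964/ 2544995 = -654.47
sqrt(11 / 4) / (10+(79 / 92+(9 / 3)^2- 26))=-46 * sqrt(11) / 565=-0.27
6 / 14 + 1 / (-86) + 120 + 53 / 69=5033785 / 41538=121.19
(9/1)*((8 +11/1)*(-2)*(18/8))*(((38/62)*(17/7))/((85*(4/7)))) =-29241/1240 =-23.58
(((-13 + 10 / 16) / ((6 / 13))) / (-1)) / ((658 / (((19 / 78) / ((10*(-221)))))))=-0.00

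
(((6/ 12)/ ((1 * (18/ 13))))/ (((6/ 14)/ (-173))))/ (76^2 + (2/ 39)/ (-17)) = -3479203/ 137861496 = -0.03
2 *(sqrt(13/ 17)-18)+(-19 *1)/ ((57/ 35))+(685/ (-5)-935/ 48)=-9799/ 48+2 *sqrt(221)/ 17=-202.40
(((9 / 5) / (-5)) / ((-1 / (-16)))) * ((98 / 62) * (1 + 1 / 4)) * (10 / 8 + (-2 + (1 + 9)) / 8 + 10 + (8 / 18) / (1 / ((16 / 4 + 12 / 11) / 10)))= -1210447 / 8525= -141.99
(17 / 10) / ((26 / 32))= 136 / 65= 2.09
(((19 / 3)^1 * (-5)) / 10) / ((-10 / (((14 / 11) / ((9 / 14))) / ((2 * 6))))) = 931 / 17820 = 0.05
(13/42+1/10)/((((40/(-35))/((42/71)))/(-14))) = 2107/710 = 2.97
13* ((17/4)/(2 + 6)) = 221/32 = 6.91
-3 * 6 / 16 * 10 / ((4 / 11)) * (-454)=112365 / 8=14045.62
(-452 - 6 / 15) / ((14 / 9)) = -10179 / 35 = -290.83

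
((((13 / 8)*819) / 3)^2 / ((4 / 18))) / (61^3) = 113358609 / 29053568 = 3.90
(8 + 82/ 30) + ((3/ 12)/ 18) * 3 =431/ 40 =10.78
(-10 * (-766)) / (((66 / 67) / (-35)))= -8981350 / 33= -272162.12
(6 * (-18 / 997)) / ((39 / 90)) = -3240 / 12961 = -0.25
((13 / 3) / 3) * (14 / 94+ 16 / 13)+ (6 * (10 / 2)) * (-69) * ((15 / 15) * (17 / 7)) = -5025.15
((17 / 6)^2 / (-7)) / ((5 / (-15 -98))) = 32657 / 1260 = 25.92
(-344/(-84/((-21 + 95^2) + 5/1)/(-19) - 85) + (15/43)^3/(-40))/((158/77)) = 137290826283303/69627331696688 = 1.97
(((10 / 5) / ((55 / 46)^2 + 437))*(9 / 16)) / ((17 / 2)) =1587 / 5257063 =0.00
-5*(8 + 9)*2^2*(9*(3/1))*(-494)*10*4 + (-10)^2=181396900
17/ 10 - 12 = -103/ 10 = -10.30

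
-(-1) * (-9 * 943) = -8487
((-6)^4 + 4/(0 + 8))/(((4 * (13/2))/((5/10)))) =24.93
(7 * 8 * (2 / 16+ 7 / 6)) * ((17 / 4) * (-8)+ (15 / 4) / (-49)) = -207049 / 84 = -2464.87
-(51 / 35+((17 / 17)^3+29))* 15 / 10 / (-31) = 3303 / 2170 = 1.52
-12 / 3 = -4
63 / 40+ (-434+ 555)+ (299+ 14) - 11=16983 / 40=424.58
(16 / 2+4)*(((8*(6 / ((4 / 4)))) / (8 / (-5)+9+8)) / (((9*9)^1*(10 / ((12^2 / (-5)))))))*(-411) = 210432 / 385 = 546.58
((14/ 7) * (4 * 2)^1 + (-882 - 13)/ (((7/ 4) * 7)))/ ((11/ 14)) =-5592/ 77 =-72.62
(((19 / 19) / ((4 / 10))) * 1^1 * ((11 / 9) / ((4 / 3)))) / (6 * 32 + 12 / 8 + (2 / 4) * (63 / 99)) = 605 / 51168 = 0.01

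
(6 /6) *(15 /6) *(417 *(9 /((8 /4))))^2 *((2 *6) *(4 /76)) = 211275135 /38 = 5559871.97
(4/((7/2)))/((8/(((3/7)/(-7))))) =-3/343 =-0.01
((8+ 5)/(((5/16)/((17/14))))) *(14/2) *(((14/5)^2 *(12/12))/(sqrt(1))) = 346528/125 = 2772.22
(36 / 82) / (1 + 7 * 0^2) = 0.44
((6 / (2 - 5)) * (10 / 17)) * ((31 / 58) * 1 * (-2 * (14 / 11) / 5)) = 1736 / 5423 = 0.32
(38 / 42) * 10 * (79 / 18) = 7505 / 189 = 39.71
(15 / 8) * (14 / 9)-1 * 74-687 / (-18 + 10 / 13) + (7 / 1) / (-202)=-2120827 / 67872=-31.25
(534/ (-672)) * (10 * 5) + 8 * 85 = 35855/ 56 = 640.27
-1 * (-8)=8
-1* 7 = -7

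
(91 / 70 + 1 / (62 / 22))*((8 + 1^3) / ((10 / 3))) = 13851 / 3100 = 4.47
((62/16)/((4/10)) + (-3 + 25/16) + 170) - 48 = 521/4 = 130.25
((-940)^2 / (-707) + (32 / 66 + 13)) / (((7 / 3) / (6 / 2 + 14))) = -490351145 / 54439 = -9007.35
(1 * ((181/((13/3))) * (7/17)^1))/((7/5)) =2715/221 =12.29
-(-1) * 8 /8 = 1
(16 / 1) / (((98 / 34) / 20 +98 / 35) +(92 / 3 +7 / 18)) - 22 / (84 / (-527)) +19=688193525 / 4369638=157.49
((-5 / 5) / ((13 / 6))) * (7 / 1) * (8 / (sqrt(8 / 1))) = -84 * sqrt(2) / 13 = -9.14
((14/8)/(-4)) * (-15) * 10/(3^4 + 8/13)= 6825/8488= 0.80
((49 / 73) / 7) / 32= 7 / 2336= 0.00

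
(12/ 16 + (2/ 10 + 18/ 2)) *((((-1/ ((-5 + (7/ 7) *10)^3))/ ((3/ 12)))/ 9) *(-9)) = 199/ 625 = 0.32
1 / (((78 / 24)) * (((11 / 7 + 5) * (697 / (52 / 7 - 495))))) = -6826 / 208403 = -0.03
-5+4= -1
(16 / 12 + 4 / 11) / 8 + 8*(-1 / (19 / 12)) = -3035 / 627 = -4.84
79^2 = 6241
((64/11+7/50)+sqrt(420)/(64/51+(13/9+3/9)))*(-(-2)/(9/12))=13108/825+51*sqrt(105)/29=33.91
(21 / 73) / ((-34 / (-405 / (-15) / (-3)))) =0.08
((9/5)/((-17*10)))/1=-9/850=-0.01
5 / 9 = 0.56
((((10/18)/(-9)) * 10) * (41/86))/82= -25/6966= -0.00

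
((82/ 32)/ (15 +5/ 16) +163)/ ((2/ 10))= 39976/ 49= 815.84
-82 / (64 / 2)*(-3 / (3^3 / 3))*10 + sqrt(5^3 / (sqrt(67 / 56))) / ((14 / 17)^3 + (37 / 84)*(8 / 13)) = 205 / 24 + 6706245*134^(3 / 4)*sqrt(5)*7^(1 / 4) / 74549158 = 21.43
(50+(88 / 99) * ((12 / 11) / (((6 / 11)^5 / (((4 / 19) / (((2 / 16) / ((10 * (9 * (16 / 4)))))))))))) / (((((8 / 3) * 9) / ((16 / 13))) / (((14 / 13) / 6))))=263444020 / 2340819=112.54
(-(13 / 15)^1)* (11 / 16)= -143 / 240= -0.60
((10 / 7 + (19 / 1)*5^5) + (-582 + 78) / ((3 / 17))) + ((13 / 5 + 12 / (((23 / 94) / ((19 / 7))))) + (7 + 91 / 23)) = 45617018 / 805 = 56667.10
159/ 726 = 53/ 242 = 0.22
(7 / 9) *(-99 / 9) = -77 / 9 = -8.56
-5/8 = -0.62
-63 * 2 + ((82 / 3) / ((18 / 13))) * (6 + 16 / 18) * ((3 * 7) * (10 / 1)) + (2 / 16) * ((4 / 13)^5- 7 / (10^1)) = 68407228474469 / 2405978640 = 28432.18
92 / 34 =46 / 17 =2.71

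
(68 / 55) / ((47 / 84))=5712 / 2585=2.21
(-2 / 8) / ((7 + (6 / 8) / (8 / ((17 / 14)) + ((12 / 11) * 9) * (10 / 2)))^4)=-752171046025314304 / 7279614580703946593281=-0.00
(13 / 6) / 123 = 0.02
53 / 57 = 0.93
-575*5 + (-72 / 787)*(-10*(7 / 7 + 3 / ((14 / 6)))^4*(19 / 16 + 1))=-761334775 / 269941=-2820.37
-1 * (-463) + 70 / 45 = 4181 / 9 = 464.56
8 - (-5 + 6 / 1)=7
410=410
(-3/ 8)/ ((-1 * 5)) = 3/ 40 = 0.08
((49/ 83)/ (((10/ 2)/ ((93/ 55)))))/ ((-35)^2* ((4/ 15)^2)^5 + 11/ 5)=4204473328125/ 46377309128887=0.09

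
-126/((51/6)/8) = -2016/17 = -118.59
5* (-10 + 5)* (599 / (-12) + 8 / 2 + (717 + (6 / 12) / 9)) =-604025 / 36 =-16778.47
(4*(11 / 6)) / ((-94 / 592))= -6512 / 141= -46.18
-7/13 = -0.54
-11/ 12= -0.92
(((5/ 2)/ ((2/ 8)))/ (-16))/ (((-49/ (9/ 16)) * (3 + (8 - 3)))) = 45/ 50176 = 0.00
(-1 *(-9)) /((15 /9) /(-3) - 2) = -81 /23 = -3.52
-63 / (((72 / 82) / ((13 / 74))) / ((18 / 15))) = -11193 / 740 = -15.13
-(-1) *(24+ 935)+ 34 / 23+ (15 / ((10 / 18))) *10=28301 / 23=1230.48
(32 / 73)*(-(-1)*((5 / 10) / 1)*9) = 144 / 73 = 1.97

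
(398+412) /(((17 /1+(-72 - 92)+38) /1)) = -810 /109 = -7.43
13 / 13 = 1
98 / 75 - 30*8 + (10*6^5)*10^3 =5831982098 / 75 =77759761.31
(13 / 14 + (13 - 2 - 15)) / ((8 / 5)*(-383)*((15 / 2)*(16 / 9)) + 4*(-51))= 129 / 351736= 0.00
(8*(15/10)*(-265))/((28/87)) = -69165/7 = -9880.71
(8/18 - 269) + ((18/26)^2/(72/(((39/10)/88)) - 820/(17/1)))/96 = -350286331229/1304334720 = -268.56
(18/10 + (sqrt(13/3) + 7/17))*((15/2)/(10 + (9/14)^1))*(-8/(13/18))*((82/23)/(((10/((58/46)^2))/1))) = -19602862272/2003235715 - 34756848*sqrt(39)/23567479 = -19.00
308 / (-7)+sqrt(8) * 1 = -44+2 * sqrt(2) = -41.17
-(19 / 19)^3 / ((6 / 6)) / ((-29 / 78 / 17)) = 1326 / 29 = 45.72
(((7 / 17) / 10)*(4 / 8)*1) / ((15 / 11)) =77 / 5100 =0.02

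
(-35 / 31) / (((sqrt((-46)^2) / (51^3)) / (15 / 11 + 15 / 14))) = -7928.11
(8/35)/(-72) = -0.00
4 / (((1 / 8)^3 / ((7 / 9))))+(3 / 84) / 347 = 139288585 / 87444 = 1592.89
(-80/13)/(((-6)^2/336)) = -2240/39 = -57.44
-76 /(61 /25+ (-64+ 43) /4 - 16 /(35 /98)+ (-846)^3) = 7600 /60549578361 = 0.00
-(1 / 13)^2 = -1 / 169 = -0.01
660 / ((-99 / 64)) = -1280 / 3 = -426.67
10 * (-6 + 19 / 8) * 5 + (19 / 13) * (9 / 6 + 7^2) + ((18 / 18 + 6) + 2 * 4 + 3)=-4651 / 52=-89.44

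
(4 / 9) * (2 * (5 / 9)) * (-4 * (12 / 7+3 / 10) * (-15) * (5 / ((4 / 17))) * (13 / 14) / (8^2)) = 259675 / 14112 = 18.40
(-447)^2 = 199809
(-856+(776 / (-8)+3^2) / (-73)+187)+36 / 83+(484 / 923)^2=-3443388779627 / 5161837811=-667.09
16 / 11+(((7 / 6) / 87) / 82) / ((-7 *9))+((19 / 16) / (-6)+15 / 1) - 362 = -11720965903 / 33900768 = -345.74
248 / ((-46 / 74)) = -9176 / 23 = -398.96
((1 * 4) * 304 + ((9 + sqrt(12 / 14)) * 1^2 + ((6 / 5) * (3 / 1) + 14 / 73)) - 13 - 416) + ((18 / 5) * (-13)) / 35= 799.38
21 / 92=0.23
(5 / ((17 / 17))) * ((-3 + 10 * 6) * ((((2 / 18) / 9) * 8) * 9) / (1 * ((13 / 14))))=272.82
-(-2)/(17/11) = 22/17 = 1.29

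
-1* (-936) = 936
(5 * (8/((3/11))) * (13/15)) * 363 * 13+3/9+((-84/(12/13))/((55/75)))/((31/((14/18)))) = 613630748/1023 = 599834.55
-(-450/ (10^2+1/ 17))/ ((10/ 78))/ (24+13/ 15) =11050/ 7833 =1.41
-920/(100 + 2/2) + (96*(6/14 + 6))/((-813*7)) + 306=398038654/1341179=296.78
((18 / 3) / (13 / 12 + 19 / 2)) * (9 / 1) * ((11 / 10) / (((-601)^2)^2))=3564 / 82846013124635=0.00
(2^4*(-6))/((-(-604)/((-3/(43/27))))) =1944/6493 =0.30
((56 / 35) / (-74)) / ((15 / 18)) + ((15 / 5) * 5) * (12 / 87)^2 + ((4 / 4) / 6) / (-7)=7698347 / 32672850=0.24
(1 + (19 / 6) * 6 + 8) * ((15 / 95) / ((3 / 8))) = 224 / 19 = 11.79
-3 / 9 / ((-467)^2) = -1 / 654267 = -0.00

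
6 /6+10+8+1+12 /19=392 /19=20.63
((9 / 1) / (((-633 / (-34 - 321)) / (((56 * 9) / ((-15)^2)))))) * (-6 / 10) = -6.78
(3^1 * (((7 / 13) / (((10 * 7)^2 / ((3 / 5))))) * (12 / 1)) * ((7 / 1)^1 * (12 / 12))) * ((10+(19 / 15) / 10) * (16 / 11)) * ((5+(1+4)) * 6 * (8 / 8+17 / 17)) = 2624832 / 89375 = 29.37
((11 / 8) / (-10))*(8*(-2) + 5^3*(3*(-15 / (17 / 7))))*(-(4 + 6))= -436117 / 136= -3206.74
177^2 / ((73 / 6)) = 187974 / 73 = 2574.99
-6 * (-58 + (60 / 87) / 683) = 6892716 / 19807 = 347.99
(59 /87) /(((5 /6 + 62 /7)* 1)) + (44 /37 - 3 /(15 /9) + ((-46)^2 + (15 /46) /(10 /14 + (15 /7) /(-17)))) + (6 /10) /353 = 4055493700421 /1916571140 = 2116.02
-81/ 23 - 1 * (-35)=724/ 23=31.48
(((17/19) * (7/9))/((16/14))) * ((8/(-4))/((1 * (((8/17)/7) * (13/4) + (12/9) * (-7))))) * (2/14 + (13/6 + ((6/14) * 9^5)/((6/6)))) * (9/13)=15052845619/6429904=2341.07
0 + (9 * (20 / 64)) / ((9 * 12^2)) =5 / 2304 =0.00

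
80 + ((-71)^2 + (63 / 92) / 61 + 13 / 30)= 431123203 / 84180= 5121.44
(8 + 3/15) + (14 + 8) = 151/5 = 30.20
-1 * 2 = -2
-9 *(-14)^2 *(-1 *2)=3528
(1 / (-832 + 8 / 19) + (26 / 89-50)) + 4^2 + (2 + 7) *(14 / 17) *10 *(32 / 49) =2458910771 / 167337800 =14.69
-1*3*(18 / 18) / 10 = -3 / 10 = -0.30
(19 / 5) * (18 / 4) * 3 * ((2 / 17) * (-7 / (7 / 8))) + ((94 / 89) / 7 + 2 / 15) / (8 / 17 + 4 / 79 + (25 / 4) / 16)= -597284814296 / 12451044375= -47.97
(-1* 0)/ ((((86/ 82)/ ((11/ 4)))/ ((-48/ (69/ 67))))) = 0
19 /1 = 19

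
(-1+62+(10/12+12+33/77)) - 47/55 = 73.41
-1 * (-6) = 6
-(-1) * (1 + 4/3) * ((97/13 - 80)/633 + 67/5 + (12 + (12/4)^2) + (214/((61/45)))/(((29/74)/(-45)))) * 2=-18437135709482/218356515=-84435.93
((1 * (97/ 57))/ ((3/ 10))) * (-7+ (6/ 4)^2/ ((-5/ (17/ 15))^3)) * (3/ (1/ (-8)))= 511156244/ 534375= 956.55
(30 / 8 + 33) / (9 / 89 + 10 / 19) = 248577 / 4244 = 58.57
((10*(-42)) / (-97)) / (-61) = -0.07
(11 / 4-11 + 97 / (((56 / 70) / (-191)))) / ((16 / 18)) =-26062.88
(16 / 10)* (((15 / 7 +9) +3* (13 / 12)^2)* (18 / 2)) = 14781 / 70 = 211.16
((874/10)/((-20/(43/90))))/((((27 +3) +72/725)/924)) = -41960303/654660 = -64.09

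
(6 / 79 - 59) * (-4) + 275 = 40345 / 79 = 510.70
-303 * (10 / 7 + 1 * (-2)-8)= 18180 / 7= 2597.14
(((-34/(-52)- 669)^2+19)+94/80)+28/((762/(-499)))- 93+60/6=1150259056573/2575560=446605.42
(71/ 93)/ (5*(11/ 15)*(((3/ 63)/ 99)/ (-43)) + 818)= 0.00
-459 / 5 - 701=-3964 / 5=-792.80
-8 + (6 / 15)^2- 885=-22321 / 25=-892.84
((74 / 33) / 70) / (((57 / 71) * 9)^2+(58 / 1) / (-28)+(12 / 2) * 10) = 373034 / 1282481805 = 0.00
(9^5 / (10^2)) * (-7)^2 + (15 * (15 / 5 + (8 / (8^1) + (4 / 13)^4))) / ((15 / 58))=83302525961 / 2856100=29166.53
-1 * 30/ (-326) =15/ 163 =0.09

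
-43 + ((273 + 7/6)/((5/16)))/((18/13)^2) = 100753/243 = 414.62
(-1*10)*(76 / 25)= -152 / 5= -30.40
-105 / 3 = -35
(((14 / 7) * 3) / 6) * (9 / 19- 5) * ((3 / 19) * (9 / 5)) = -2322 / 1805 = -1.29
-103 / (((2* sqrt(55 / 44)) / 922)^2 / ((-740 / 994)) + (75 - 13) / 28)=-45355381736 / 975042869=-46.52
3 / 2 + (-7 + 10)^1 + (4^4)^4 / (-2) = -4294967287 / 2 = -2147483643.50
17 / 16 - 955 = -15263 / 16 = -953.94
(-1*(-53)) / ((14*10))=53 / 140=0.38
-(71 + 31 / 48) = -3439 / 48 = -71.65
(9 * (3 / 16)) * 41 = 1107 / 16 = 69.19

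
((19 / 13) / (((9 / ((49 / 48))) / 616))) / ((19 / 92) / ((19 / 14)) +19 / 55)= 90684055 / 441909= 205.21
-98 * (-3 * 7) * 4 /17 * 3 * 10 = 246960 /17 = 14527.06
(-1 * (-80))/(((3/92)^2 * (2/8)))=300942.22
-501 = -501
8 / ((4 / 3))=6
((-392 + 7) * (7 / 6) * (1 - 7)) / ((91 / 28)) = 10780 / 13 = 829.23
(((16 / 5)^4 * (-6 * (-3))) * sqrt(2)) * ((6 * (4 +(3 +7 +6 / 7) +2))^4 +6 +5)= 296404990946574336 * sqrt(2) / 1500625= 279336915053.21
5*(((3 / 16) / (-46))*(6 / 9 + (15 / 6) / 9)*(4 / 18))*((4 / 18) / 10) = -17 / 178848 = -0.00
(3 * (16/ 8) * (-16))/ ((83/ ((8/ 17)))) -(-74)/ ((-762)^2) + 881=360673750213/ 409644342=880.46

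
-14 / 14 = -1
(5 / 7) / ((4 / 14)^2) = 35 / 4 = 8.75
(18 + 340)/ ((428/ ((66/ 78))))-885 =-2460101/ 2782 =-884.29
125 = 125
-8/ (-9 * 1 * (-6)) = -4/ 27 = -0.15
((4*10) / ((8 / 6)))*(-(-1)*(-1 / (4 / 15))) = -225 / 2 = -112.50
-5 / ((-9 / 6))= 10 / 3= 3.33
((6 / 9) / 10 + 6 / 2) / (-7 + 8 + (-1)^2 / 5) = 23 / 9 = 2.56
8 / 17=0.47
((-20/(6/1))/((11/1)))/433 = -10/14289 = -0.00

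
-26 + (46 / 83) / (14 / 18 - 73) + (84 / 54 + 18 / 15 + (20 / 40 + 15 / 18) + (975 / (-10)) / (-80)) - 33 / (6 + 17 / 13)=-3722037229 / 147607200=-25.22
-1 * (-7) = 7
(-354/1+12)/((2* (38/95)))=-855/2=-427.50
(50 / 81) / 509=50 / 41229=0.00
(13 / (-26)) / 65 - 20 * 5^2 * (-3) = 194999 / 130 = 1499.99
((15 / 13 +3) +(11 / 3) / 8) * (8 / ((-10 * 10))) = -1439 / 3900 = -0.37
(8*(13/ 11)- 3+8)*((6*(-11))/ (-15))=318/ 5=63.60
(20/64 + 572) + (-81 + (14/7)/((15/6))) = 39369/80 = 492.11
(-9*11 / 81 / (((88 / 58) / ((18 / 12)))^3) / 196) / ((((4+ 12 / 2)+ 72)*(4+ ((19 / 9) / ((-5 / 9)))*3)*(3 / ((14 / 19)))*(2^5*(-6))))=-121945 / 9599614058496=-0.00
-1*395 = -395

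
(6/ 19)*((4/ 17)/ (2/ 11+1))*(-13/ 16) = -33/ 646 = -0.05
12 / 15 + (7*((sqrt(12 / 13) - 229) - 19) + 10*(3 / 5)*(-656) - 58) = -28646 / 5 + 14*sqrt(39) / 13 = -5722.47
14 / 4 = 7 / 2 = 3.50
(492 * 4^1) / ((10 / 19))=18696 / 5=3739.20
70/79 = 0.89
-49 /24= -2.04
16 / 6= 8 / 3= 2.67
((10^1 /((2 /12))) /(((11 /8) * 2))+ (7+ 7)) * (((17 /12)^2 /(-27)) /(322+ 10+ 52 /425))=-24196525 /3018394368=-0.01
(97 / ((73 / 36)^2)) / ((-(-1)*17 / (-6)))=-754272 / 90593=-8.33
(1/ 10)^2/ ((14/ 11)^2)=0.01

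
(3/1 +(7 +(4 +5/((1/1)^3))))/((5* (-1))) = -19/5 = -3.80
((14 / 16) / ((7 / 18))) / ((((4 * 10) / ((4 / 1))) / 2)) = 0.45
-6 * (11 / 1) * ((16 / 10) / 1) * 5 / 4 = -132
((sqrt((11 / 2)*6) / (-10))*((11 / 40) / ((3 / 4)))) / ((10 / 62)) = -341*sqrt(33) / 1500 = -1.31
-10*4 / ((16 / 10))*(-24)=600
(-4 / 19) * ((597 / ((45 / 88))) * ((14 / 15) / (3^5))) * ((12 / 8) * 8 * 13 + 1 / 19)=-581538496 / 3947535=-147.32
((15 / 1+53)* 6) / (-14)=-204 / 7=-29.14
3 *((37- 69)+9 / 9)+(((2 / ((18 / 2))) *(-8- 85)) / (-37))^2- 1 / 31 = -35414600 / 381951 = -92.72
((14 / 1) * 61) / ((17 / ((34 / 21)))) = 244 / 3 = 81.33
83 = 83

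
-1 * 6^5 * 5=-38880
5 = 5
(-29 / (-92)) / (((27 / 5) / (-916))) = -33205 / 621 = -53.47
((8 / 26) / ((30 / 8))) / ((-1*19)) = -16 / 3705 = -0.00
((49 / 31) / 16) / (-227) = -49 / 112592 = -0.00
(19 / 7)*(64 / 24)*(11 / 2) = 39.81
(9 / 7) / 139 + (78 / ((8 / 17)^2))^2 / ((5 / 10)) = 123605488701 / 498176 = 248116.10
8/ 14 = 4/ 7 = 0.57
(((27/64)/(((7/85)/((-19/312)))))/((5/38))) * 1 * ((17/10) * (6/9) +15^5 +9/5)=-209713606959/116480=-1800425.88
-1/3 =-0.33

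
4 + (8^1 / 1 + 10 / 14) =89 / 7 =12.71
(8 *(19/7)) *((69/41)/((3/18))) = 62928/287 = 219.26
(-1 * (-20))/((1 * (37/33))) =17.84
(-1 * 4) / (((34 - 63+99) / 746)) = -1492 / 35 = -42.63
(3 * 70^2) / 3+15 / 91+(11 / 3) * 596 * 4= 3724129 / 273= 13641.50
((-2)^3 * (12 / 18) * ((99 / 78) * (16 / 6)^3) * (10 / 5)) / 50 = -45056 / 8775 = -5.13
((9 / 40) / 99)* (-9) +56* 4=98551 / 440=223.98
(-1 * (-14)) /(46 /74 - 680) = -74 /3591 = -0.02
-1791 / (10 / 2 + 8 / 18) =-16119 / 49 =-328.96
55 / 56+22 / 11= 167 / 56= 2.98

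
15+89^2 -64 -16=7856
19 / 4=4.75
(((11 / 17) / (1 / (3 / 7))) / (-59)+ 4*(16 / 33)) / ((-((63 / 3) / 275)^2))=-3081753125 / 9288783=-331.77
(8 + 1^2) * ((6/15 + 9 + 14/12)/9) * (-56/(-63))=1268/135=9.39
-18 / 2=-9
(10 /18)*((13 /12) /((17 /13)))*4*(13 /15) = 2197 /1377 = 1.60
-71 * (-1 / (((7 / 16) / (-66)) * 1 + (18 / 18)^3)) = 74976 / 1049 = 71.47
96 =96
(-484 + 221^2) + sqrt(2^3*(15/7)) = 2*sqrt(210)/7 + 48357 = 48361.14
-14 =-14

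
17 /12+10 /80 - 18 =-395 /24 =-16.46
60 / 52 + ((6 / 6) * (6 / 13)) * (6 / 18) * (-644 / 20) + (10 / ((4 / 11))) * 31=8487 / 10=848.70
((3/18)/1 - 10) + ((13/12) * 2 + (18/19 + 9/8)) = -2551/456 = -5.59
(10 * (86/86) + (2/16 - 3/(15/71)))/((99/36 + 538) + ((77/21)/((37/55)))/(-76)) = -343767/45611620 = -0.01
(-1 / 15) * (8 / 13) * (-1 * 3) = 8 / 65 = 0.12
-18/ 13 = -1.38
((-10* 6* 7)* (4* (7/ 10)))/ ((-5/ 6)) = 7056/ 5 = 1411.20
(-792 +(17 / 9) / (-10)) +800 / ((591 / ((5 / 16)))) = -14038009 / 17730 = -791.77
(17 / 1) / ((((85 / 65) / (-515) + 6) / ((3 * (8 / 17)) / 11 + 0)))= 160680 / 441683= 0.36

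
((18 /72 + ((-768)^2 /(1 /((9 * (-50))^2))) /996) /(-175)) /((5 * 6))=-39813120083 /1743000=-22841.72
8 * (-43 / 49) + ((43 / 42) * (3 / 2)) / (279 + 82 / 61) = -3358945 / 478828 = -7.01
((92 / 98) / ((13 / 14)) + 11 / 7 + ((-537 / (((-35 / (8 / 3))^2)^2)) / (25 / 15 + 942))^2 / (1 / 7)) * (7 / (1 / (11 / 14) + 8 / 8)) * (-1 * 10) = -154242329575718579998066 / 1939216907626400390625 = -79.54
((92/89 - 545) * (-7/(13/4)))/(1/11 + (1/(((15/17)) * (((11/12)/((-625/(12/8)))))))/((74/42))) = -551714548/137640191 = -4.01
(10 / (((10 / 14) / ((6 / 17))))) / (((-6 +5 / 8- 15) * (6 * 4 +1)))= -672 / 69275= -0.01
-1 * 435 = -435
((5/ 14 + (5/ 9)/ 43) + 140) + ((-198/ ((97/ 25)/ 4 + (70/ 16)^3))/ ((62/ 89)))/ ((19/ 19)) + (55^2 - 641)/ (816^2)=57691679237175829/ 421050684062736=137.02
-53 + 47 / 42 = -51.88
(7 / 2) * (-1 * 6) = -21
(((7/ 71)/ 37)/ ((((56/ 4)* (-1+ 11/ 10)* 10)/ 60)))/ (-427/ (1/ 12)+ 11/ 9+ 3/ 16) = -0.00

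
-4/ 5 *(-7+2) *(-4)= -16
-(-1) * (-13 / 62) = -13 / 62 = -0.21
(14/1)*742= 10388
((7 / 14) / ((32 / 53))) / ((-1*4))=-53 / 256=-0.21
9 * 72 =648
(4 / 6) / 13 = 0.05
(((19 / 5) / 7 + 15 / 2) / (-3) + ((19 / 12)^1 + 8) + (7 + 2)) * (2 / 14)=6679 / 2940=2.27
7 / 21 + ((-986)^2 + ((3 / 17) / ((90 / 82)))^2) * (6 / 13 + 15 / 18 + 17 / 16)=7153253003527 / 3121200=2291827.82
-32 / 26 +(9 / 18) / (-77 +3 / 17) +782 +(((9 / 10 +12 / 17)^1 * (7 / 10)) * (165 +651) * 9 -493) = 7252392703 / 848900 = 8543.28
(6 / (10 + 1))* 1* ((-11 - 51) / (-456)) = 31 / 418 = 0.07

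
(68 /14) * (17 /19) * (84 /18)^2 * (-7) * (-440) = 49846720 /171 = 291501.29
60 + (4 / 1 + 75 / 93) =2009 / 31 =64.81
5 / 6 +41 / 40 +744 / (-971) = 127253 / 116520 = 1.09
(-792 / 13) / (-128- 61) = 88 / 273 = 0.32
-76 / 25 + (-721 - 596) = -33001 / 25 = -1320.04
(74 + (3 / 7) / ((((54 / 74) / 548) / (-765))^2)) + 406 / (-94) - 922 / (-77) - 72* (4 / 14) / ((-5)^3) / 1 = 191956566375689219 / 1357125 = 141443541586.58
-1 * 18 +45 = 27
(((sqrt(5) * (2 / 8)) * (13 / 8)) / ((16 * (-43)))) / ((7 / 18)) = -117 * sqrt(5) / 77056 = -0.00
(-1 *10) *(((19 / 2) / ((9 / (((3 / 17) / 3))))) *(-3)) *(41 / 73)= 3895 / 3723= 1.05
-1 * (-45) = 45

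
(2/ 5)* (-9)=-18/ 5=-3.60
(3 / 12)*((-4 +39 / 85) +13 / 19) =-2307 / 3230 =-0.71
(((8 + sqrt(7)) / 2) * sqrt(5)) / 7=1.70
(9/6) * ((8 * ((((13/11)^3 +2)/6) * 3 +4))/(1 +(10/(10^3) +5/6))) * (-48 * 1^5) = -1339804800/736043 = -1820.28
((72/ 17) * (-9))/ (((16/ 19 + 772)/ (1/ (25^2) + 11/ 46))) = -10651419/ 897100625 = -0.01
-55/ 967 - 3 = -2956/ 967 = -3.06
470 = 470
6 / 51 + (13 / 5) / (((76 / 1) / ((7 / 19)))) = 15987 / 122740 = 0.13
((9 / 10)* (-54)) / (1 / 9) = -2187 / 5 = -437.40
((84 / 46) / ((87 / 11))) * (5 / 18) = 385 / 6003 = 0.06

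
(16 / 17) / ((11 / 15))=240 / 187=1.28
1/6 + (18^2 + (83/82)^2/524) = 3426503827/10570128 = 324.17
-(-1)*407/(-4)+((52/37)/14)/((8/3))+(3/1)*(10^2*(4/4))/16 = -85949/1036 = -82.96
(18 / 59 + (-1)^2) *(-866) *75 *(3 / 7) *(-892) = 1911868200 / 59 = 32404545.76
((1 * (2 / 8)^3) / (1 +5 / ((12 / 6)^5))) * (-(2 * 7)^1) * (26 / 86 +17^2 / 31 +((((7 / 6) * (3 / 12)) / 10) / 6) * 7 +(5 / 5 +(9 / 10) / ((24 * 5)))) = -716605169 / 355111200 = -2.02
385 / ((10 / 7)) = 539 / 2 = 269.50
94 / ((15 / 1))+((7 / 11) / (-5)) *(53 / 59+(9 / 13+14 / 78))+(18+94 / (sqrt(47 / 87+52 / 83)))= 111.07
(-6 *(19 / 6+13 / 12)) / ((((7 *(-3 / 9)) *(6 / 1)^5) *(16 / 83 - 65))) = -1411 / 65064384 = -0.00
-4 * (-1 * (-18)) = -72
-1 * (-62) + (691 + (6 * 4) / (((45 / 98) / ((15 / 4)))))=949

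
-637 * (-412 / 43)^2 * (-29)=3135680912 / 1849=1695879.35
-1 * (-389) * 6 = 2334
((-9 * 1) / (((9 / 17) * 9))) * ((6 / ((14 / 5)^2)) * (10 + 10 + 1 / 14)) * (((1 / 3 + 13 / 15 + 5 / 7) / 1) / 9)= -1600295 / 259308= -6.17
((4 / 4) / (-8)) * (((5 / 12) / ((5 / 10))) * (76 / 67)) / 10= -19 / 1608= -0.01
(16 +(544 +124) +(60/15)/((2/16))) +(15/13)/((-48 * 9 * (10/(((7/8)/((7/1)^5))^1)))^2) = 4272645915621457921/5967382563717120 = 716.00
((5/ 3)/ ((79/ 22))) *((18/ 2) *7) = 2310/ 79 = 29.24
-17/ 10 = -1.70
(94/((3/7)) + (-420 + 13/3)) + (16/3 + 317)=126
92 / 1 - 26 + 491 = 557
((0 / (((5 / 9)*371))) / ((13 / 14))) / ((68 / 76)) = 0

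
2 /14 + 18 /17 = 143 /119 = 1.20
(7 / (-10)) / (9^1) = -7 / 90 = -0.08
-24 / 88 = -3 / 11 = -0.27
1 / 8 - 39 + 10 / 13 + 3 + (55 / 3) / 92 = -250489 / 7176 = -34.91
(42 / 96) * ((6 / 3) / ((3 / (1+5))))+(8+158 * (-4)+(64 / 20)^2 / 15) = -932351 / 1500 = -621.57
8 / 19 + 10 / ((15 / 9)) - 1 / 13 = 1567 / 247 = 6.34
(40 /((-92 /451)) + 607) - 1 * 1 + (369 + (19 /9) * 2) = 162109 /207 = 783.14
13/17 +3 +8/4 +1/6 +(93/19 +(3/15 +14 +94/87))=7336207/281010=26.11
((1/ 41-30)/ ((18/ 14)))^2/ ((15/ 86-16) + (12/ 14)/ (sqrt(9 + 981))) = -23346145711002730/ 679714391646783-3831729021148*sqrt(110)/ 679714391646783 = -34.41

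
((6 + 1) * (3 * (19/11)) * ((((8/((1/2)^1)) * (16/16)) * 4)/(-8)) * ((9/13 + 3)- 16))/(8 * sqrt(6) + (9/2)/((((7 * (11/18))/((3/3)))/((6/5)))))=-723945600/61405721 + 4587968000 * sqrt(6)/61405721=171.23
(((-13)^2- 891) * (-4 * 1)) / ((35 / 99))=285912 / 35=8168.91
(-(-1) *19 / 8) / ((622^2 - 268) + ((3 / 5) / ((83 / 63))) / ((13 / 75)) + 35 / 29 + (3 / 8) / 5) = 2972645 / 483908943313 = 0.00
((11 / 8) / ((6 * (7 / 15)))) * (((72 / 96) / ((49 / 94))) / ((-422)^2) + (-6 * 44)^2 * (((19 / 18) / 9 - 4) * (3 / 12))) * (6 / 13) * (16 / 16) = -15333.32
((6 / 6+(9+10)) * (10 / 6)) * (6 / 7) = 200 / 7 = 28.57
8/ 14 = 4/ 7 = 0.57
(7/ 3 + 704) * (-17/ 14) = -36023/ 42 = -857.69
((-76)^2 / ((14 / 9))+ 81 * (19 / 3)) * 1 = 29583 / 7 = 4226.14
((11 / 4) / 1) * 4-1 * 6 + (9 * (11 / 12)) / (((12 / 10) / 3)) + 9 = 34.62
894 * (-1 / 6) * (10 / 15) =-298 / 3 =-99.33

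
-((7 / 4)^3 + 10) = -983 / 64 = -15.36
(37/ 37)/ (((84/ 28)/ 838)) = 838/ 3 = 279.33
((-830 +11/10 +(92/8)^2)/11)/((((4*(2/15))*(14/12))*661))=-125397/814352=-0.15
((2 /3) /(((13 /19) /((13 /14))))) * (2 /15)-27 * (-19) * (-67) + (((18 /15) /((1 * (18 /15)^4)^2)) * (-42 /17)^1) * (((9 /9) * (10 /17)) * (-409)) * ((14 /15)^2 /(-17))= -310293635982557 /9025574040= -34379.38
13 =13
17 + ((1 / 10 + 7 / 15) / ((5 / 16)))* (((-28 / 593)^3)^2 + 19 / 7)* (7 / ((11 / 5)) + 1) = 9437695062389297111279 / 251119332762446892975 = 37.58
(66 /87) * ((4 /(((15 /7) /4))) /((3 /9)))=2464 /145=16.99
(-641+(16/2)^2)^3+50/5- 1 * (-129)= -192099894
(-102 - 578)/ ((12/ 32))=-1813.33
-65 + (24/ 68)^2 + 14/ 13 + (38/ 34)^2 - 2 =-242512/ 3757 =-64.55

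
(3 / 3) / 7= 1 / 7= 0.14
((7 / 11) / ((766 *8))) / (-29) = -7 / 1954832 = -0.00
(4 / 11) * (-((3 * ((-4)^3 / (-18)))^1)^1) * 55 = -640 / 3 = -213.33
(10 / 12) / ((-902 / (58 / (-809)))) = 0.00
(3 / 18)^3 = 1 / 216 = 0.00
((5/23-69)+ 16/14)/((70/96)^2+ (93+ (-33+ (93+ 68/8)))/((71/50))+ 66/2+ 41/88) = -3919145472/8559690097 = -0.46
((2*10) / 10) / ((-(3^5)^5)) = -0.00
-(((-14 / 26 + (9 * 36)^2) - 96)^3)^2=-6423959698839216869835917453241765169 / 4826809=-1330891630234222416887827000000.00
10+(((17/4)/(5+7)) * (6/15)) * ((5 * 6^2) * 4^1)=112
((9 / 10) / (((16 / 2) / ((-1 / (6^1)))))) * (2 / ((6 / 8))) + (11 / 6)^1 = 1.78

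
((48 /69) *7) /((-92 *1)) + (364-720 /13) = 2121984 /6877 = 308.56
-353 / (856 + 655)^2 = -353 / 2283121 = -0.00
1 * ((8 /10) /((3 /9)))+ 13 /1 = 77 /5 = 15.40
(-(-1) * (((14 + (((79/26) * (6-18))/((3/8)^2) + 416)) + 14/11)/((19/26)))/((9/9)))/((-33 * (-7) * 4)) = 0.25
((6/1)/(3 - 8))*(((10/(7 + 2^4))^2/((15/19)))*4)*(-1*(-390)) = -237120/529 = -448.24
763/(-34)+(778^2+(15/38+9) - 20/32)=1564018529/2584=605270.33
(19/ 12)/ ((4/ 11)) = 209/ 48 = 4.35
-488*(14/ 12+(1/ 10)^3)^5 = -32175886523093982323/ 30375000000000000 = -1059.29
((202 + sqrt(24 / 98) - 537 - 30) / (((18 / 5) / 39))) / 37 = -106.72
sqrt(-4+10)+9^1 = sqrt(6)+9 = 11.45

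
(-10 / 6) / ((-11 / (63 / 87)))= 35 / 319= 0.11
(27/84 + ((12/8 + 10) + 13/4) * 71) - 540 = 3553/7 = 507.57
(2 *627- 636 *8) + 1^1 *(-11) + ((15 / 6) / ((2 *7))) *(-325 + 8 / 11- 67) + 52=-297441 / 77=-3862.87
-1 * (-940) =940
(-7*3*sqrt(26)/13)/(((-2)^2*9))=-7*sqrt(26)/156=-0.23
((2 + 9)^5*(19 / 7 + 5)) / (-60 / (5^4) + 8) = 543547125 / 3458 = 157185.40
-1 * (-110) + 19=129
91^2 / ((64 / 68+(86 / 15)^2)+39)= 31674825 / 278507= 113.73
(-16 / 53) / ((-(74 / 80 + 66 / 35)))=4480 / 41711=0.11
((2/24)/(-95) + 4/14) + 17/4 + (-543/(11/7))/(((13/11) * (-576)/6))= 6291217/829920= 7.58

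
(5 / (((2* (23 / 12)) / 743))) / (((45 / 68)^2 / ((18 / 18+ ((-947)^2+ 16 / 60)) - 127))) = 92420211744736 / 46575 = 1984330901.66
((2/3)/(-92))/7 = -1/966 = -0.00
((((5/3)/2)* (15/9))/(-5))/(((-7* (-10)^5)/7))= -1/360000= -0.00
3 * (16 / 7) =48 / 7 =6.86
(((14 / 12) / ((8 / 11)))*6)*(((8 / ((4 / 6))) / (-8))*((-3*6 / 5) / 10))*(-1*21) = -43659 / 400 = -109.15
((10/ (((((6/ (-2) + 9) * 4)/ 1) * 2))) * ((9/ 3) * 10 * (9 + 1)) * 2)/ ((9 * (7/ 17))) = 2125/ 63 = 33.73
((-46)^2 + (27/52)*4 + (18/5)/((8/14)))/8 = 276169/1040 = 265.55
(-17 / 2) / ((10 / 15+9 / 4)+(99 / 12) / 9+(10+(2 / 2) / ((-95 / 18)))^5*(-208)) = 394628278125 / 877594835947531511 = 0.00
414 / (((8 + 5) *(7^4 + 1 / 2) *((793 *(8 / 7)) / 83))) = 40089 / 33009418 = 0.00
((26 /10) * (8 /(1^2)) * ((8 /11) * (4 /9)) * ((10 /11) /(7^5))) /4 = 1664 /18302823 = 0.00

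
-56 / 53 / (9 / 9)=-56 / 53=-1.06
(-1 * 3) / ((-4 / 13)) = 9.75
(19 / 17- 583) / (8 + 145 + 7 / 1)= -2473 / 680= -3.64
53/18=2.94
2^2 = 4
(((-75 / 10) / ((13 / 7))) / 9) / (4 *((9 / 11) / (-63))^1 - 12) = 2695 / 72384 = 0.04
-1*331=-331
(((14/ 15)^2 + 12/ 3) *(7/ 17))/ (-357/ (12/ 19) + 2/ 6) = -30688/ 8643225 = -0.00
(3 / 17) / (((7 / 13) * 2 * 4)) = 39 / 952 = 0.04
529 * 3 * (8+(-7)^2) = 90459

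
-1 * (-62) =62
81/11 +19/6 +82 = 6107/66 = 92.53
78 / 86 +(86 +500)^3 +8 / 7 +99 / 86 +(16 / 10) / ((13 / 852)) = 7874136319767 / 39130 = 201230164.06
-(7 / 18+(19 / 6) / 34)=-295 / 612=-0.48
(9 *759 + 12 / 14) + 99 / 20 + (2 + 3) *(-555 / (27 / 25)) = 5376877 / 1260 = 4267.36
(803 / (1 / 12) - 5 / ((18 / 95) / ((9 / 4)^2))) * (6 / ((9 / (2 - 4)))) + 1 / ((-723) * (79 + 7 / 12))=-23328280677 / 1841240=-12669.88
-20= -20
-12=-12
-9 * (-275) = 2475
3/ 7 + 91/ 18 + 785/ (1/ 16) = 1583251/ 126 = 12565.48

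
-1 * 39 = -39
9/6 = 3/2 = 1.50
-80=-80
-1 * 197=-197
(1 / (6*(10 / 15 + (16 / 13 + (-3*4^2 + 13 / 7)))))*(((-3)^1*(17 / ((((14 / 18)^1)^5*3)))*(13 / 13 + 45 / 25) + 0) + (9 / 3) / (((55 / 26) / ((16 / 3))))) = 27411163 / 45574067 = 0.60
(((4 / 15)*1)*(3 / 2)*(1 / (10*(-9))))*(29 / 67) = -29 / 15075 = -0.00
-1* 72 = -72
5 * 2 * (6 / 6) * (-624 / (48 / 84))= -10920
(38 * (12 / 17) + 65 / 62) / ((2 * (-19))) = -29377 / 40052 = -0.73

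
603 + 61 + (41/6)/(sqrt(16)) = 15977/24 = 665.71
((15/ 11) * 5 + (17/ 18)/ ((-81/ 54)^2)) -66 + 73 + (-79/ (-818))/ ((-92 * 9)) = 954689795/ 67053096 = 14.24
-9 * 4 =-36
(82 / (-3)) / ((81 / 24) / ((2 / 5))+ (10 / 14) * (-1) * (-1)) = -224 / 75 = -2.99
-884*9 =-7956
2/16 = 1/8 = 0.12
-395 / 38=-10.39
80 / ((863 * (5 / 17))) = 272 / 863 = 0.32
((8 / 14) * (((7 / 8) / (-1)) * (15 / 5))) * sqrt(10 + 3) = -3 * sqrt(13) / 2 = -5.41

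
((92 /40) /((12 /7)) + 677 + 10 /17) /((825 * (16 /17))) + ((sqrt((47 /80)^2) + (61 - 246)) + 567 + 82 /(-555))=22465274629 /58608000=383.31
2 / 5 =0.40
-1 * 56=-56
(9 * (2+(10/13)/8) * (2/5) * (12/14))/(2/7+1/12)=35316/2015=17.53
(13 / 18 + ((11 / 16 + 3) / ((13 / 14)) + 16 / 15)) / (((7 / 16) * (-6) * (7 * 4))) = -3851 / 49140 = -0.08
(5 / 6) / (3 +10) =5 / 78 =0.06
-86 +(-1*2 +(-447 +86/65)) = -533.68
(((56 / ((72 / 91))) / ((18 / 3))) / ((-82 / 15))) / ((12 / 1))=-3185 / 17712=-0.18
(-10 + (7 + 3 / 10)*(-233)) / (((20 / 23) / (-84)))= 8263647 / 50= 165272.94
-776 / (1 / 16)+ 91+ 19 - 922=-13228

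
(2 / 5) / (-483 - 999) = -1 / 3705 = -0.00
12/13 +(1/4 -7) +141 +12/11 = 77943/572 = 136.26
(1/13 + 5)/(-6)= -11/13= -0.85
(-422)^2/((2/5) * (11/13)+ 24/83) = 480381590/1693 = 283745.77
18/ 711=2/ 79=0.03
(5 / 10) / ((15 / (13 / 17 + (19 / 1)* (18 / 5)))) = 5879 / 2550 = 2.31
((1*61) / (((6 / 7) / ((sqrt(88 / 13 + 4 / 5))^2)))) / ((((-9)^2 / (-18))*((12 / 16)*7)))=-40016 / 1755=-22.80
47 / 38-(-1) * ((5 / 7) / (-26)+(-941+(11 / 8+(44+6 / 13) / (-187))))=-142817991 / 152152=-938.65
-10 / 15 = -2 / 3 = -0.67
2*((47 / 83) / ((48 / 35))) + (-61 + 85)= 49453 / 1992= 24.83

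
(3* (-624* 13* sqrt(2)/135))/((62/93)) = -1352* sqrt(2)/5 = -382.40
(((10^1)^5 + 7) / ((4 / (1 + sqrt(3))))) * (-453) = -45303171 * sqrt(3) / 4- 45303171 / 4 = -30942641.23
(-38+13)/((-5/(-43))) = -215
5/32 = 0.16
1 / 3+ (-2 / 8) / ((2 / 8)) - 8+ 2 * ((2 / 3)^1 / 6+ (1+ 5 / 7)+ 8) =692 / 63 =10.98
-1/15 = -0.07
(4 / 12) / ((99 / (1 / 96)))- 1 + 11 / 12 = -0.08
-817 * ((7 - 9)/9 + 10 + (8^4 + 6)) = -30233902/9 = -3359322.44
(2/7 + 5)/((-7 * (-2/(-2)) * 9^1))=-37/441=-0.08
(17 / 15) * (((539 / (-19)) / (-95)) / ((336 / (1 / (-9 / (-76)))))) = 1309 / 153900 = 0.01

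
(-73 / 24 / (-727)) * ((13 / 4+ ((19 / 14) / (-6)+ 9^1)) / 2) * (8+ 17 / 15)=1010101 / 4396896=0.23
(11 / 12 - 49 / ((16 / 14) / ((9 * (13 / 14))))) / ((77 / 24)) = -17155 / 154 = -111.40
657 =657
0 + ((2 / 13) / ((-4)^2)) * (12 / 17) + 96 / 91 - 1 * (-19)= 62071 / 3094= 20.06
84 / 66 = 14 / 11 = 1.27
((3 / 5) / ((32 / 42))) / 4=63 / 320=0.20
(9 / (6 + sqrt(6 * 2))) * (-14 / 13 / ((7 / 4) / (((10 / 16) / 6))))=-15 / 104 + 5 * sqrt(3) / 104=-0.06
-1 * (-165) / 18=55 / 6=9.17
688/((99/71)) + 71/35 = 1716709/3465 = 495.44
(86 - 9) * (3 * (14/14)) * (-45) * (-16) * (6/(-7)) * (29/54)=-76560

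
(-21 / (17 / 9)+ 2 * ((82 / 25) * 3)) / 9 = 1213 / 1275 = 0.95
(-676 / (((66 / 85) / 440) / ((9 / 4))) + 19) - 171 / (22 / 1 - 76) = -5171267 / 6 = -861877.83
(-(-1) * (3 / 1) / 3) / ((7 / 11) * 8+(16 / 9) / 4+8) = 99 / 1340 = 0.07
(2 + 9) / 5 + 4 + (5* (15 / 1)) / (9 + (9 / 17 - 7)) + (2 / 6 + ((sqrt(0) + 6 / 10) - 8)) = 18566 / 645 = 28.78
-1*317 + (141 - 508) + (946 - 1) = 261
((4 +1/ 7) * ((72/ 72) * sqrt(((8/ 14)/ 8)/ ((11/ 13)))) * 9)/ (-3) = -87 * sqrt(2002)/ 1078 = -3.61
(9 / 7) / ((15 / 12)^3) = 576 / 875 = 0.66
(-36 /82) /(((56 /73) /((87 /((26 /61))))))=-3486699 /29848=-116.82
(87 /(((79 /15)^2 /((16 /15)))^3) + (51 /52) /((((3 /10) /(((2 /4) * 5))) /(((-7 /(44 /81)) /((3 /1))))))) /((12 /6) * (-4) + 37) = -19523248114580325 /16129338848729392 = -1.21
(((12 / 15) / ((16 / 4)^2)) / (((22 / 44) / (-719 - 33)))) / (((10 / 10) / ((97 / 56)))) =-4559 / 35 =-130.26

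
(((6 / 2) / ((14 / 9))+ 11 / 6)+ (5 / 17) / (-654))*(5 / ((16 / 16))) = 1463695 / 77826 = 18.81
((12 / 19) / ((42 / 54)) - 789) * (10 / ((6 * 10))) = -131.36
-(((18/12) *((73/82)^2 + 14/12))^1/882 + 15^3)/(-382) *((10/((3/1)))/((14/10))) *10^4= 625490211265625/2973438531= 210359.22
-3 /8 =-0.38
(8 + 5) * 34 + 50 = 492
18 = 18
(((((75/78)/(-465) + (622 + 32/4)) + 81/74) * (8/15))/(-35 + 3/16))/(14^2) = -903381184/18313466535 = -0.05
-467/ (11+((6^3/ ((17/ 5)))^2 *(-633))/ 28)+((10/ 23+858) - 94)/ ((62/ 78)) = 126553471557139/ 131591670011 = 961.71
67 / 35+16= 627 / 35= 17.91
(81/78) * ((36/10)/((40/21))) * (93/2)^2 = 44135847/10400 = 4243.83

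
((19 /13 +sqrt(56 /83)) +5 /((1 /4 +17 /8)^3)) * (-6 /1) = -981606 /89167-12 * sqrt(1162) /83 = -15.94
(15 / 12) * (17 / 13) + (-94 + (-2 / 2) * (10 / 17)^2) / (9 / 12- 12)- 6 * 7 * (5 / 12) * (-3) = 42280403 / 676260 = 62.52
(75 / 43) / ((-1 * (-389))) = 75 / 16727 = 0.00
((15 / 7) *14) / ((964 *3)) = 5 / 482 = 0.01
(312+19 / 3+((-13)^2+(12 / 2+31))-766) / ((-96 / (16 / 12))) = 725 / 216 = 3.36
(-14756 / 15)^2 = 217739536 / 225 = 967731.27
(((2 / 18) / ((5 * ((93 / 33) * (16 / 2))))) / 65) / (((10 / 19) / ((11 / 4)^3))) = 278179 / 464256000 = 0.00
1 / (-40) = -1 / 40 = -0.02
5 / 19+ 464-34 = 8175 / 19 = 430.26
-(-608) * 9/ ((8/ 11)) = 7524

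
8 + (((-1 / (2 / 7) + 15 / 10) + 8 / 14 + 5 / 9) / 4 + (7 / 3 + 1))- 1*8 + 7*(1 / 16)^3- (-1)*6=9.12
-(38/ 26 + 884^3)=-690807105.46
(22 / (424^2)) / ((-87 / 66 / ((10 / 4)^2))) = -3025 / 5213504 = -0.00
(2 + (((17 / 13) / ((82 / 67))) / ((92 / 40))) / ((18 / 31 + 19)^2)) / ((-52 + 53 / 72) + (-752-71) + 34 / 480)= -6508155943440 / 2842969993064929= -0.00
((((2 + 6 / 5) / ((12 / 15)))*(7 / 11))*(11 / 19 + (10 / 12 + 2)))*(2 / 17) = 10892 / 10659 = 1.02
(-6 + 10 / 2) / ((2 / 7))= -7 / 2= -3.50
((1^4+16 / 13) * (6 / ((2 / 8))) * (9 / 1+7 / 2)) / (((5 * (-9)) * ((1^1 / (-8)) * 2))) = 2320 / 39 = 59.49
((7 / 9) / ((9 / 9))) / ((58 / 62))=217 / 261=0.83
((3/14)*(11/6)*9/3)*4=33/7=4.71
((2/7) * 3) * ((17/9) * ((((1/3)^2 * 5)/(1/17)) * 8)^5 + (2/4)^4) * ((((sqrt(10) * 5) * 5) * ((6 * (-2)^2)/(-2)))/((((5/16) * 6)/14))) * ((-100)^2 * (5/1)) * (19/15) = -300557147180998951600000 * sqrt(10)/531441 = -1788430234277017717.48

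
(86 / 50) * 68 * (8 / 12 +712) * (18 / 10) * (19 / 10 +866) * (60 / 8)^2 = 183116945187 / 25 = 7324677807.48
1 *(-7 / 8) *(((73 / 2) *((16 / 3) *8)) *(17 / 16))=-8687 / 6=-1447.83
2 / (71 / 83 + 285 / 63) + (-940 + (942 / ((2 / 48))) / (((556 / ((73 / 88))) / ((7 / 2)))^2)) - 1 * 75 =-1014.01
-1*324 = -324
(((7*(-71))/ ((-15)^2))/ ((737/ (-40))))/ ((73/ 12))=15904/ 807015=0.02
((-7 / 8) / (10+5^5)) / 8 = -0.00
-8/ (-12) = 2/ 3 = 0.67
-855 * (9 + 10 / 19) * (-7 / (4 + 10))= 8145 / 2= 4072.50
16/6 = 8/3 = 2.67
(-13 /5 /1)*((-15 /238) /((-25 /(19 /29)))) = -0.00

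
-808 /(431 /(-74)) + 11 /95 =5684981 /40945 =138.84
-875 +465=-410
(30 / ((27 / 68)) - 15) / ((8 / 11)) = 5995 / 72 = 83.26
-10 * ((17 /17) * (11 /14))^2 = -605 /98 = -6.17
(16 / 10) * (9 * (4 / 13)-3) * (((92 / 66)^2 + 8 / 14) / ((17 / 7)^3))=-7513856 / 115922235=-0.06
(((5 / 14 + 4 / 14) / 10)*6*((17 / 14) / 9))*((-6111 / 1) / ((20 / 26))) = -578799 / 1400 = -413.43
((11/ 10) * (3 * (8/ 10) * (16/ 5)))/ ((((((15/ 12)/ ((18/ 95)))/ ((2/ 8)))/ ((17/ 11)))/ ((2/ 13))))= 58752/ 771875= 0.08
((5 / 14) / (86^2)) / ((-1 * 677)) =-0.00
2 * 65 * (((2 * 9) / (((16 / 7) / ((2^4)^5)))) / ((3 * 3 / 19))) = 2266234880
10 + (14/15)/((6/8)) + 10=956/45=21.24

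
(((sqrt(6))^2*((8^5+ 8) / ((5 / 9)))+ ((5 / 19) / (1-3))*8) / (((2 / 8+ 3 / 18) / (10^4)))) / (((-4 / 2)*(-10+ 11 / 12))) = 968488588800 / 2071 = 467642969.00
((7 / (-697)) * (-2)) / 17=0.00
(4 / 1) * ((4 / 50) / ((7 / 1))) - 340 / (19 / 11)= -196.80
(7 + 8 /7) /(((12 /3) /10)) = 285 /14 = 20.36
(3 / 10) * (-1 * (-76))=114 / 5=22.80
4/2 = 2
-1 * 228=-228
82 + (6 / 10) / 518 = 212383 / 2590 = 82.00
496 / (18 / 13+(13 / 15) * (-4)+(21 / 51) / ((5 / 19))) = -328848 / 343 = -958.74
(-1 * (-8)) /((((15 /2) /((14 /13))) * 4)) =56 /195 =0.29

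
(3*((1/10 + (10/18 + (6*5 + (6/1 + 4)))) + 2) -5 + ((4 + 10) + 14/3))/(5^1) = 28.33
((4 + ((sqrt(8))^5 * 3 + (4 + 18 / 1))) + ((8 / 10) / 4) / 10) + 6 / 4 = 688 / 25 + 384 * sqrt(2) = 570.58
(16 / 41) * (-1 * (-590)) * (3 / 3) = 9440 / 41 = 230.24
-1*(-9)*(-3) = -27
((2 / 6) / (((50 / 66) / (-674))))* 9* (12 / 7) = -800712 / 175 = -4575.50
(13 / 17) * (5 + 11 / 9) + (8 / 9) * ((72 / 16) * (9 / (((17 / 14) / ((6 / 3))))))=9800 / 153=64.05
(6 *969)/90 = 323/5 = 64.60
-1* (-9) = 9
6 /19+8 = 158 /19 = 8.32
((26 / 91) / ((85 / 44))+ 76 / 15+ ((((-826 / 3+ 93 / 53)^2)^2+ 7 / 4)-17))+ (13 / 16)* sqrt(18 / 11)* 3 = 117* sqrt(22) / 176+ 8521068341935746734869 / 1521126927180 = 5601812836.54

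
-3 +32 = 29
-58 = -58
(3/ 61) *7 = 21/ 61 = 0.34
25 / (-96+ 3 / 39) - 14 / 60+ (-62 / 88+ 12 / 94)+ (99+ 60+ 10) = 6495825509 / 38681940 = 167.93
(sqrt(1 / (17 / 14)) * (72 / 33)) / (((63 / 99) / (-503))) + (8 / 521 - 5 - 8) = -12072 * sqrt(238) / 119 - 6765 / 521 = -1578.01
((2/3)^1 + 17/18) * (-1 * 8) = -116/9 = -12.89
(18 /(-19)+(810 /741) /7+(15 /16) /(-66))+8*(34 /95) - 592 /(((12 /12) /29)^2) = -1515038149081 /3043040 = -497869.94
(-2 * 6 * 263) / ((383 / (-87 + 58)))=91524 / 383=238.97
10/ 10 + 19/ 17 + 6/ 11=498/ 187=2.66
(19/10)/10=19/100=0.19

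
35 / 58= 0.60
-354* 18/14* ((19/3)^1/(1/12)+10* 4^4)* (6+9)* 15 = -1889616600/7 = -269945228.57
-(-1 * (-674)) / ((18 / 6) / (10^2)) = -67400 / 3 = -22466.67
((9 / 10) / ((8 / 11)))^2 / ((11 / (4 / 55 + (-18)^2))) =45117 / 1000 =45.12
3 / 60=1 / 20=0.05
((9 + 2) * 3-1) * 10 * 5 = 1600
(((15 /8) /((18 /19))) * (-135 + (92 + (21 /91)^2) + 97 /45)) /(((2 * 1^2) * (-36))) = 5894123 /5256576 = 1.12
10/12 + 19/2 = 31/3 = 10.33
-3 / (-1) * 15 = 45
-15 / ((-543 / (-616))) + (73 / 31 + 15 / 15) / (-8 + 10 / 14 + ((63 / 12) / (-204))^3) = -100643583560184 / 5758616707339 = -17.48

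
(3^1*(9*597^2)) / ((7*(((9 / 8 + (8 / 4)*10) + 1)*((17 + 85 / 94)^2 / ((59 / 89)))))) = 2799315488 / 21785687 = 128.49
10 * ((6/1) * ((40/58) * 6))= 7200/29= 248.28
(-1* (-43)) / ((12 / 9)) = 129 / 4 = 32.25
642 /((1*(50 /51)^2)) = 834921 /1250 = 667.94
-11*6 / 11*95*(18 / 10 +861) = -491796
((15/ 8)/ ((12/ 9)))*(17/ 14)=765/ 448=1.71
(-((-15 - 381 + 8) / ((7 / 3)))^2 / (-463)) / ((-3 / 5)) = -2258160 / 22687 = -99.54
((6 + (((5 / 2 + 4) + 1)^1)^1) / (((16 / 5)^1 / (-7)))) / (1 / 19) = -561.09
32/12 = 8/3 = 2.67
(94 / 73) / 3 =94 / 219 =0.43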